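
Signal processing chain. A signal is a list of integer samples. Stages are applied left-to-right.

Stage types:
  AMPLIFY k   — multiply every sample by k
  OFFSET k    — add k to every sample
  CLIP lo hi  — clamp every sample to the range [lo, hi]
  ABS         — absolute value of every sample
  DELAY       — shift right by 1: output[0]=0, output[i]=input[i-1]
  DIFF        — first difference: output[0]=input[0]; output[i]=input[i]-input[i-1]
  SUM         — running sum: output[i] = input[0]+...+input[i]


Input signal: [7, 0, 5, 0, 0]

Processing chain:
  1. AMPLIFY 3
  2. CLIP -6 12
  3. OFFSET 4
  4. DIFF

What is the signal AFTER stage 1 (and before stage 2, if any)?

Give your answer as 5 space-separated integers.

Input: [7, 0, 5, 0, 0]
Stage 1 (AMPLIFY 3): 7*3=21, 0*3=0, 5*3=15, 0*3=0, 0*3=0 -> [21, 0, 15, 0, 0]

Answer: 21 0 15 0 0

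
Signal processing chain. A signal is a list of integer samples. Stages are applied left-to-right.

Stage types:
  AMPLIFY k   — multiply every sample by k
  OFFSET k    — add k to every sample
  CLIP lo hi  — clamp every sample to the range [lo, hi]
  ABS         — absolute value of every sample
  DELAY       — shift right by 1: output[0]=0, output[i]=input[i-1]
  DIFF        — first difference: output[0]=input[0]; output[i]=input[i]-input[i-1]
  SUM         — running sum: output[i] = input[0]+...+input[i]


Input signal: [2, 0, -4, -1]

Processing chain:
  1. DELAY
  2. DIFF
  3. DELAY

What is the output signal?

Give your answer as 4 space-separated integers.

Answer: 0 0 2 -2

Derivation:
Input: [2, 0, -4, -1]
Stage 1 (DELAY): [0, 2, 0, -4] = [0, 2, 0, -4] -> [0, 2, 0, -4]
Stage 2 (DIFF): s[0]=0, 2-0=2, 0-2=-2, -4-0=-4 -> [0, 2, -2, -4]
Stage 3 (DELAY): [0, 0, 2, -2] = [0, 0, 2, -2] -> [0, 0, 2, -2]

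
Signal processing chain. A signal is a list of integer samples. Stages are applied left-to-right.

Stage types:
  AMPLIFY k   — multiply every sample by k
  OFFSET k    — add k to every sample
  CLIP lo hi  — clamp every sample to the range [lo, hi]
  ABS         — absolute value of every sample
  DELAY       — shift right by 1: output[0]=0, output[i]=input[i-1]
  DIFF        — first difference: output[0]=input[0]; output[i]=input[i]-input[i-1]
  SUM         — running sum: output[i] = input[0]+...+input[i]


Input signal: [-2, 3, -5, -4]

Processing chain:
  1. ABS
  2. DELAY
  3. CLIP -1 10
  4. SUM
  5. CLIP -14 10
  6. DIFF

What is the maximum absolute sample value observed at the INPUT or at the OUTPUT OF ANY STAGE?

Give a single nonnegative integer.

Answer: 10

Derivation:
Input: [-2, 3, -5, -4] (max |s|=5)
Stage 1 (ABS): |-2|=2, |3|=3, |-5|=5, |-4|=4 -> [2, 3, 5, 4] (max |s|=5)
Stage 2 (DELAY): [0, 2, 3, 5] = [0, 2, 3, 5] -> [0, 2, 3, 5] (max |s|=5)
Stage 3 (CLIP -1 10): clip(0,-1,10)=0, clip(2,-1,10)=2, clip(3,-1,10)=3, clip(5,-1,10)=5 -> [0, 2, 3, 5] (max |s|=5)
Stage 4 (SUM): sum[0..0]=0, sum[0..1]=2, sum[0..2]=5, sum[0..3]=10 -> [0, 2, 5, 10] (max |s|=10)
Stage 5 (CLIP -14 10): clip(0,-14,10)=0, clip(2,-14,10)=2, clip(5,-14,10)=5, clip(10,-14,10)=10 -> [0, 2, 5, 10] (max |s|=10)
Stage 6 (DIFF): s[0]=0, 2-0=2, 5-2=3, 10-5=5 -> [0, 2, 3, 5] (max |s|=5)
Overall max amplitude: 10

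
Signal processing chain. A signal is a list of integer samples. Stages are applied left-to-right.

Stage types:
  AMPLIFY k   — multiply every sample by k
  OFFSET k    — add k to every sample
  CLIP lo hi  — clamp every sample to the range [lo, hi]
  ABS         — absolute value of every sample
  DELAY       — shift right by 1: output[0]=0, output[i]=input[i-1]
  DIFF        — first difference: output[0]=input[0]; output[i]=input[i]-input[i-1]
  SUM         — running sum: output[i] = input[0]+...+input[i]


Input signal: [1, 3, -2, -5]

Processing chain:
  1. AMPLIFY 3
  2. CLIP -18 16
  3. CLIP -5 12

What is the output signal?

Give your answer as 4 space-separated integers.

Answer: 3 9 -5 -5

Derivation:
Input: [1, 3, -2, -5]
Stage 1 (AMPLIFY 3): 1*3=3, 3*3=9, -2*3=-6, -5*3=-15 -> [3, 9, -6, -15]
Stage 2 (CLIP -18 16): clip(3,-18,16)=3, clip(9,-18,16)=9, clip(-6,-18,16)=-6, clip(-15,-18,16)=-15 -> [3, 9, -6, -15]
Stage 3 (CLIP -5 12): clip(3,-5,12)=3, clip(9,-5,12)=9, clip(-6,-5,12)=-5, clip(-15,-5,12)=-5 -> [3, 9, -5, -5]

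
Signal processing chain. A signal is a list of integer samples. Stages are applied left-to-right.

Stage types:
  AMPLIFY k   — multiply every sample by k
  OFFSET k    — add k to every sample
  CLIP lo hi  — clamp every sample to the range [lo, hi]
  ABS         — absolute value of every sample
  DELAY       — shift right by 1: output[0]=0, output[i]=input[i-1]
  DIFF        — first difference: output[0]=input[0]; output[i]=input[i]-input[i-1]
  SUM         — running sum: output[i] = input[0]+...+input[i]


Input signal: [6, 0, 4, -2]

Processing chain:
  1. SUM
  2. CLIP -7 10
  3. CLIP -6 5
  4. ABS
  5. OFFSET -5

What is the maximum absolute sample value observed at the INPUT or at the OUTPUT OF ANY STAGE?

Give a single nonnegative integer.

Input: [6, 0, 4, -2] (max |s|=6)
Stage 1 (SUM): sum[0..0]=6, sum[0..1]=6, sum[0..2]=10, sum[0..3]=8 -> [6, 6, 10, 8] (max |s|=10)
Stage 2 (CLIP -7 10): clip(6,-7,10)=6, clip(6,-7,10)=6, clip(10,-7,10)=10, clip(8,-7,10)=8 -> [6, 6, 10, 8] (max |s|=10)
Stage 3 (CLIP -6 5): clip(6,-6,5)=5, clip(6,-6,5)=5, clip(10,-6,5)=5, clip(8,-6,5)=5 -> [5, 5, 5, 5] (max |s|=5)
Stage 4 (ABS): |5|=5, |5|=5, |5|=5, |5|=5 -> [5, 5, 5, 5] (max |s|=5)
Stage 5 (OFFSET -5): 5+-5=0, 5+-5=0, 5+-5=0, 5+-5=0 -> [0, 0, 0, 0] (max |s|=0)
Overall max amplitude: 10

Answer: 10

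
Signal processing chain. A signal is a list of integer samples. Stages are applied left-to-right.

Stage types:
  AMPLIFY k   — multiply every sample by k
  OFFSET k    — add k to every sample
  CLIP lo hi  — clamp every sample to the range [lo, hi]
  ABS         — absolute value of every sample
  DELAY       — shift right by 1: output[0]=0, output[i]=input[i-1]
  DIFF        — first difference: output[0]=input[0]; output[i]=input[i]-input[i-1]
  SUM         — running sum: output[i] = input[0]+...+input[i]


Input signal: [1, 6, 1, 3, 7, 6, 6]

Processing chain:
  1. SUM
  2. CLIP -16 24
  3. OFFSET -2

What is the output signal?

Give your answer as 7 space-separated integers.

Answer: -1 5 6 9 16 22 22

Derivation:
Input: [1, 6, 1, 3, 7, 6, 6]
Stage 1 (SUM): sum[0..0]=1, sum[0..1]=7, sum[0..2]=8, sum[0..3]=11, sum[0..4]=18, sum[0..5]=24, sum[0..6]=30 -> [1, 7, 8, 11, 18, 24, 30]
Stage 2 (CLIP -16 24): clip(1,-16,24)=1, clip(7,-16,24)=7, clip(8,-16,24)=8, clip(11,-16,24)=11, clip(18,-16,24)=18, clip(24,-16,24)=24, clip(30,-16,24)=24 -> [1, 7, 8, 11, 18, 24, 24]
Stage 3 (OFFSET -2): 1+-2=-1, 7+-2=5, 8+-2=6, 11+-2=9, 18+-2=16, 24+-2=22, 24+-2=22 -> [-1, 5, 6, 9, 16, 22, 22]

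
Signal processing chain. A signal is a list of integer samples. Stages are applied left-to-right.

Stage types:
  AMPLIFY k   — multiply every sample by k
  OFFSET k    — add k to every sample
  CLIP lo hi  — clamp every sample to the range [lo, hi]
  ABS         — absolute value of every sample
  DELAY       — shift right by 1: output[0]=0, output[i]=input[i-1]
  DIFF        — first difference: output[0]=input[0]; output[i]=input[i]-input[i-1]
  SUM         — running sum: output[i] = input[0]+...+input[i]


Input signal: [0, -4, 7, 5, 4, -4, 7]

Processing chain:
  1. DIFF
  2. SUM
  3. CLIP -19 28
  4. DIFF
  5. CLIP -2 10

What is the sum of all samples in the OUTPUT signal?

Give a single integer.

Answer: 13

Derivation:
Input: [0, -4, 7, 5, 4, -4, 7]
Stage 1 (DIFF): s[0]=0, -4-0=-4, 7--4=11, 5-7=-2, 4-5=-1, -4-4=-8, 7--4=11 -> [0, -4, 11, -2, -1, -8, 11]
Stage 2 (SUM): sum[0..0]=0, sum[0..1]=-4, sum[0..2]=7, sum[0..3]=5, sum[0..4]=4, sum[0..5]=-4, sum[0..6]=7 -> [0, -4, 7, 5, 4, -4, 7]
Stage 3 (CLIP -19 28): clip(0,-19,28)=0, clip(-4,-19,28)=-4, clip(7,-19,28)=7, clip(5,-19,28)=5, clip(4,-19,28)=4, clip(-4,-19,28)=-4, clip(7,-19,28)=7 -> [0, -4, 7, 5, 4, -4, 7]
Stage 4 (DIFF): s[0]=0, -4-0=-4, 7--4=11, 5-7=-2, 4-5=-1, -4-4=-8, 7--4=11 -> [0, -4, 11, -2, -1, -8, 11]
Stage 5 (CLIP -2 10): clip(0,-2,10)=0, clip(-4,-2,10)=-2, clip(11,-2,10)=10, clip(-2,-2,10)=-2, clip(-1,-2,10)=-1, clip(-8,-2,10)=-2, clip(11,-2,10)=10 -> [0, -2, 10, -2, -1, -2, 10]
Output sum: 13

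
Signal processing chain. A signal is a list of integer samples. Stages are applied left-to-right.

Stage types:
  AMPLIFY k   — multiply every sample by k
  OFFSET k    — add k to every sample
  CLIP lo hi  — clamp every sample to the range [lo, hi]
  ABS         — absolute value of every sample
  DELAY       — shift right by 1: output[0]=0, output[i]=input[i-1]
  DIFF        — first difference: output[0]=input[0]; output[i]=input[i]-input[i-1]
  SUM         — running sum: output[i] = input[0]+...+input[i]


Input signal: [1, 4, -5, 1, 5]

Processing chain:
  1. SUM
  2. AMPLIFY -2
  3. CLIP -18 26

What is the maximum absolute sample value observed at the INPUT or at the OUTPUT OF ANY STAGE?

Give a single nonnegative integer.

Input: [1, 4, -5, 1, 5] (max |s|=5)
Stage 1 (SUM): sum[0..0]=1, sum[0..1]=5, sum[0..2]=0, sum[0..3]=1, sum[0..4]=6 -> [1, 5, 0, 1, 6] (max |s|=6)
Stage 2 (AMPLIFY -2): 1*-2=-2, 5*-2=-10, 0*-2=0, 1*-2=-2, 6*-2=-12 -> [-2, -10, 0, -2, -12] (max |s|=12)
Stage 3 (CLIP -18 26): clip(-2,-18,26)=-2, clip(-10,-18,26)=-10, clip(0,-18,26)=0, clip(-2,-18,26)=-2, clip(-12,-18,26)=-12 -> [-2, -10, 0, -2, -12] (max |s|=12)
Overall max amplitude: 12

Answer: 12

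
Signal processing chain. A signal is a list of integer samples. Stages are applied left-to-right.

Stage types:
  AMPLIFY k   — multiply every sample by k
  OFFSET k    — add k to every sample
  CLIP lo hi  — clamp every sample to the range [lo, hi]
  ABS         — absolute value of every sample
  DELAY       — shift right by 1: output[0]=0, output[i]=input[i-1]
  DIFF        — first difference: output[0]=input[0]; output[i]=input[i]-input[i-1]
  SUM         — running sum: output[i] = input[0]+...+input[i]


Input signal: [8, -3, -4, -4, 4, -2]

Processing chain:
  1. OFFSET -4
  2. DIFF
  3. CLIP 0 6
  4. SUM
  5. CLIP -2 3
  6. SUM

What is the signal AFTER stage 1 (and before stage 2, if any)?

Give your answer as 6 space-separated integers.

Input: [8, -3, -4, -4, 4, -2]
Stage 1 (OFFSET -4): 8+-4=4, -3+-4=-7, -4+-4=-8, -4+-4=-8, 4+-4=0, -2+-4=-6 -> [4, -7, -8, -8, 0, -6]

Answer: 4 -7 -8 -8 0 -6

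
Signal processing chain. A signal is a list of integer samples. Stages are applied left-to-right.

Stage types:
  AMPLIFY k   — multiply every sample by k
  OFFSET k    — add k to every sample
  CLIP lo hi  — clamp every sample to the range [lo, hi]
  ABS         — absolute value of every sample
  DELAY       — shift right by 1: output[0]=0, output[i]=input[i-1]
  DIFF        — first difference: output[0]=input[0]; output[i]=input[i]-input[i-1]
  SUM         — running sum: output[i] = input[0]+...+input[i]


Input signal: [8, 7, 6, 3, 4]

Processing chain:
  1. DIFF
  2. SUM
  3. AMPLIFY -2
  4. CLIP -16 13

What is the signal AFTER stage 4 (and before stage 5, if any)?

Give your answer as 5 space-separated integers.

Input: [8, 7, 6, 3, 4]
Stage 1 (DIFF): s[0]=8, 7-8=-1, 6-7=-1, 3-6=-3, 4-3=1 -> [8, -1, -1, -3, 1]
Stage 2 (SUM): sum[0..0]=8, sum[0..1]=7, sum[0..2]=6, sum[0..3]=3, sum[0..4]=4 -> [8, 7, 6, 3, 4]
Stage 3 (AMPLIFY -2): 8*-2=-16, 7*-2=-14, 6*-2=-12, 3*-2=-6, 4*-2=-8 -> [-16, -14, -12, -6, -8]
Stage 4 (CLIP -16 13): clip(-16,-16,13)=-16, clip(-14,-16,13)=-14, clip(-12,-16,13)=-12, clip(-6,-16,13)=-6, clip(-8,-16,13)=-8 -> [-16, -14, -12, -6, -8]

Answer: -16 -14 -12 -6 -8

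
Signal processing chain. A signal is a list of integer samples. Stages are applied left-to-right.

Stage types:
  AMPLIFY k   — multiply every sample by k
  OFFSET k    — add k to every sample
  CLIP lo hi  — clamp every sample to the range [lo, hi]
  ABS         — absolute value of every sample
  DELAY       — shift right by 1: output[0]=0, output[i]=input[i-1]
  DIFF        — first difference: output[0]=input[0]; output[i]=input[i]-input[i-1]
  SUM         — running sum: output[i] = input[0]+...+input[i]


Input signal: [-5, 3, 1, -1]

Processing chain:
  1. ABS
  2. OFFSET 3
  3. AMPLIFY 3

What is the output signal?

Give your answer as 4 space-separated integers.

Answer: 24 18 12 12

Derivation:
Input: [-5, 3, 1, -1]
Stage 1 (ABS): |-5|=5, |3|=3, |1|=1, |-1|=1 -> [5, 3, 1, 1]
Stage 2 (OFFSET 3): 5+3=8, 3+3=6, 1+3=4, 1+3=4 -> [8, 6, 4, 4]
Stage 3 (AMPLIFY 3): 8*3=24, 6*3=18, 4*3=12, 4*3=12 -> [24, 18, 12, 12]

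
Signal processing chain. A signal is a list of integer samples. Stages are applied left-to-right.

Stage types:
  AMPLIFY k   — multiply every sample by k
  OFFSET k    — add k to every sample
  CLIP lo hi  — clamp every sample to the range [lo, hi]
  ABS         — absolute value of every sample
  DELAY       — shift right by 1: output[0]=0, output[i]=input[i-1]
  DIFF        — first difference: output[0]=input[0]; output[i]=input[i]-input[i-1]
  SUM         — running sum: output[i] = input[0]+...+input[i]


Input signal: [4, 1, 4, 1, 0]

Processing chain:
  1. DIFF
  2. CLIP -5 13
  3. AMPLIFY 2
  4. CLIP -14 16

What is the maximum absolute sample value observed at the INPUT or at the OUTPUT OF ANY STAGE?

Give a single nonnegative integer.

Input: [4, 1, 4, 1, 0] (max |s|=4)
Stage 1 (DIFF): s[0]=4, 1-4=-3, 4-1=3, 1-4=-3, 0-1=-1 -> [4, -3, 3, -3, -1] (max |s|=4)
Stage 2 (CLIP -5 13): clip(4,-5,13)=4, clip(-3,-5,13)=-3, clip(3,-5,13)=3, clip(-3,-5,13)=-3, clip(-1,-5,13)=-1 -> [4, -3, 3, -3, -1] (max |s|=4)
Stage 3 (AMPLIFY 2): 4*2=8, -3*2=-6, 3*2=6, -3*2=-6, -1*2=-2 -> [8, -6, 6, -6, -2] (max |s|=8)
Stage 4 (CLIP -14 16): clip(8,-14,16)=8, clip(-6,-14,16)=-6, clip(6,-14,16)=6, clip(-6,-14,16)=-6, clip(-2,-14,16)=-2 -> [8, -6, 6, -6, -2] (max |s|=8)
Overall max amplitude: 8

Answer: 8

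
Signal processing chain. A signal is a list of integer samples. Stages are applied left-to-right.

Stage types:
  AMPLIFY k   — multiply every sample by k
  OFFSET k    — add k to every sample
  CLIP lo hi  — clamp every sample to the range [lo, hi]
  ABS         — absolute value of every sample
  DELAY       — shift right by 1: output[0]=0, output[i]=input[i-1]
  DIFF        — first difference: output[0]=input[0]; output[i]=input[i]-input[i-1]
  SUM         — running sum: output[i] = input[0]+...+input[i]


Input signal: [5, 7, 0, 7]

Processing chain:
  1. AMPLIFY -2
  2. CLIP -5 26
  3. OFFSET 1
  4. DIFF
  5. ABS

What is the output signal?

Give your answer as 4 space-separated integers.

Answer: 4 0 5 5

Derivation:
Input: [5, 7, 0, 7]
Stage 1 (AMPLIFY -2): 5*-2=-10, 7*-2=-14, 0*-2=0, 7*-2=-14 -> [-10, -14, 0, -14]
Stage 2 (CLIP -5 26): clip(-10,-5,26)=-5, clip(-14,-5,26)=-5, clip(0,-5,26)=0, clip(-14,-5,26)=-5 -> [-5, -5, 0, -5]
Stage 3 (OFFSET 1): -5+1=-4, -5+1=-4, 0+1=1, -5+1=-4 -> [-4, -4, 1, -4]
Stage 4 (DIFF): s[0]=-4, -4--4=0, 1--4=5, -4-1=-5 -> [-4, 0, 5, -5]
Stage 5 (ABS): |-4|=4, |0|=0, |5|=5, |-5|=5 -> [4, 0, 5, 5]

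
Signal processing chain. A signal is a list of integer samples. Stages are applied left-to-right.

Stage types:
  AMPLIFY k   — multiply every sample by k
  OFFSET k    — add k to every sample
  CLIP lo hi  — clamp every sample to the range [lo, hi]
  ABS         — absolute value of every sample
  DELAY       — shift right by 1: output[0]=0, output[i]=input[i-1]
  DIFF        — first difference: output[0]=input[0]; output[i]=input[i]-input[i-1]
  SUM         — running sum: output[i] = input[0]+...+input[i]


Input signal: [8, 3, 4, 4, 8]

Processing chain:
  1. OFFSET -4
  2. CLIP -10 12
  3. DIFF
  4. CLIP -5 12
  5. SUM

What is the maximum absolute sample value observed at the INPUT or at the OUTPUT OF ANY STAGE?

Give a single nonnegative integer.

Input: [8, 3, 4, 4, 8] (max |s|=8)
Stage 1 (OFFSET -4): 8+-4=4, 3+-4=-1, 4+-4=0, 4+-4=0, 8+-4=4 -> [4, -1, 0, 0, 4] (max |s|=4)
Stage 2 (CLIP -10 12): clip(4,-10,12)=4, clip(-1,-10,12)=-1, clip(0,-10,12)=0, clip(0,-10,12)=0, clip(4,-10,12)=4 -> [4, -1, 0, 0, 4] (max |s|=4)
Stage 3 (DIFF): s[0]=4, -1-4=-5, 0--1=1, 0-0=0, 4-0=4 -> [4, -5, 1, 0, 4] (max |s|=5)
Stage 4 (CLIP -5 12): clip(4,-5,12)=4, clip(-5,-5,12)=-5, clip(1,-5,12)=1, clip(0,-5,12)=0, clip(4,-5,12)=4 -> [4, -5, 1, 0, 4] (max |s|=5)
Stage 5 (SUM): sum[0..0]=4, sum[0..1]=-1, sum[0..2]=0, sum[0..3]=0, sum[0..4]=4 -> [4, -1, 0, 0, 4] (max |s|=4)
Overall max amplitude: 8

Answer: 8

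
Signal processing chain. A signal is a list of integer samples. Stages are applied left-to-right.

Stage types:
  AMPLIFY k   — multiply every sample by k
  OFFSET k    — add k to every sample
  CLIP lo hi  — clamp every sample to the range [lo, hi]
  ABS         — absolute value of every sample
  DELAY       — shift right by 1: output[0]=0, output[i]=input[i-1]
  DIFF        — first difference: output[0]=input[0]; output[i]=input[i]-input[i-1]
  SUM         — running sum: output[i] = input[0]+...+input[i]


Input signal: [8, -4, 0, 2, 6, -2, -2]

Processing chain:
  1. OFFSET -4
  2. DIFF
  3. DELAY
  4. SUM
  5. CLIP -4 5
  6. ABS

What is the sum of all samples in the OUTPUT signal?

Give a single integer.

Input: [8, -4, 0, 2, 6, -2, -2]
Stage 1 (OFFSET -4): 8+-4=4, -4+-4=-8, 0+-4=-4, 2+-4=-2, 6+-4=2, -2+-4=-6, -2+-4=-6 -> [4, -8, -4, -2, 2, -6, -6]
Stage 2 (DIFF): s[0]=4, -8-4=-12, -4--8=4, -2--4=2, 2--2=4, -6-2=-8, -6--6=0 -> [4, -12, 4, 2, 4, -8, 0]
Stage 3 (DELAY): [0, 4, -12, 4, 2, 4, -8] = [0, 4, -12, 4, 2, 4, -8] -> [0, 4, -12, 4, 2, 4, -8]
Stage 4 (SUM): sum[0..0]=0, sum[0..1]=4, sum[0..2]=-8, sum[0..3]=-4, sum[0..4]=-2, sum[0..5]=2, sum[0..6]=-6 -> [0, 4, -8, -4, -2, 2, -6]
Stage 5 (CLIP -4 5): clip(0,-4,5)=0, clip(4,-4,5)=4, clip(-8,-4,5)=-4, clip(-4,-4,5)=-4, clip(-2,-4,5)=-2, clip(2,-4,5)=2, clip(-6,-4,5)=-4 -> [0, 4, -4, -4, -2, 2, -4]
Stage 6 (ABS): |0|=0, |4|=4, |-4|=4, |-4|=4, |-2|=2, |2|=2, |-4|=4 -> [0, 4, 4, 4, 2, 2, 4]
Output sum: 20

Answer: 20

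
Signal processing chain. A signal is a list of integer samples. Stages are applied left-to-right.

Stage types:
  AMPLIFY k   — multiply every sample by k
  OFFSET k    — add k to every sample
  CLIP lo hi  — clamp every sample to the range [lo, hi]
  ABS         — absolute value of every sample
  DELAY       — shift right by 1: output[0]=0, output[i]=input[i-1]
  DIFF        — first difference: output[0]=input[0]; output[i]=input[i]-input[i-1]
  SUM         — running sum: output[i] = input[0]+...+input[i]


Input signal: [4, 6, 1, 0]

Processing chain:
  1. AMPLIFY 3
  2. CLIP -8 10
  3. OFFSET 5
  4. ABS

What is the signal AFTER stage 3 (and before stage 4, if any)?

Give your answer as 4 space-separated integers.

Input: [4, 6, 1, 0]
Stage 1 (AMPLIFY 3): 4*3=12, 6*3=18, 1*3=3, 0*3=0 -> [12, 18, 3, 0]
Stage 2 (CLIP -8 10): clip(12,-8,10)=10, clip(18,-8,10)=10, clip(3,-8,10)=3, clip(0,-8,10)=0 -> [10, 10, 3, 0]
Stage 3 (OFFSET 5): 10+5=15, 10+5=15, 3+5=8, 0+5=5 -> [15, 15, 8, 5]

Answer: 15 15 8 5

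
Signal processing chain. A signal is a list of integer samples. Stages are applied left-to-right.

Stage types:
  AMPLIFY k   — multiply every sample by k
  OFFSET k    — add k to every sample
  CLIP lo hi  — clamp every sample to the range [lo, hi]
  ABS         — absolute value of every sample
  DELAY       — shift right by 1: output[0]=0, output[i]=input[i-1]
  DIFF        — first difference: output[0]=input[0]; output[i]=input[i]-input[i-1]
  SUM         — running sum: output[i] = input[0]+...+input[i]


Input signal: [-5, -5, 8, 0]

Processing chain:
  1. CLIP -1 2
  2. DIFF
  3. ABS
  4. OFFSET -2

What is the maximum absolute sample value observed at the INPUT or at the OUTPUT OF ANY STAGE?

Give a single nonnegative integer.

Answer: 8

Derivation:
Input: [-5, -5, 8, 0] (max |s|=8)
Stage 1 (CLIP -1 2): clip(-5,-1,2)=-1, clip(-5,-1,2)=-1, clip(8,-1,2)=2, clip(0,-1,2)=0 -> [-1, -1, 2, 0] (max |s|=2)
Stage 2 (DIFF): s[0]=-1, -1--1=0, 2--1=3, 0-2=-2 -> [-1, 0, 3, -2] (max |s|=3)
Stage 3 (ABS): |-1|=1, |0|=0, |3|=3, |-2|=2 -> [1, 0, 3, 2] (max |s|=3)
Stage 4 (OFFSET -2): 1+-2=-1, 0+-2=-2, 3+-2=1, 2+-2=0 -> [-1, -2, 1, 0] (max |s|=2)
Overall max amplitude: 8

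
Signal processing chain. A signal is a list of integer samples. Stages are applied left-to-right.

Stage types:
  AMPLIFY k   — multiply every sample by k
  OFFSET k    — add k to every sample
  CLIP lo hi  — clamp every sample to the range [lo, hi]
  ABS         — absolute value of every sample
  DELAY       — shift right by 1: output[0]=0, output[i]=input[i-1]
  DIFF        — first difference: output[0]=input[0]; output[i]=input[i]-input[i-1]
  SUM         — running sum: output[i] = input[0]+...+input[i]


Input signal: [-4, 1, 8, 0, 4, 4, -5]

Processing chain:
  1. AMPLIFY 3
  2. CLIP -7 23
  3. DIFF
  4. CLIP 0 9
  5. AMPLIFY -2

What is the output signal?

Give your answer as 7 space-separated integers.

Answer: 0 -18 -18 0 -18 0 0

Derivation:
Input: [-4, 1, 8, 0, 4, 4, -5]
Stage 1 (AMPLIFY 3): -4*3=-12, 1*3=3, 8*3=24, 0*3=0, 4*3=12, 4*3=12, -5*3=-15 -> [-12, 3, 24, 0, 12, 12, -15]
Stage 2 (CLIP -7 23): clip(-12,-7,23)=-7, clip(3,-7,23)=3, clip(24,-7,23)=23, clip(0,-7,23)=0, clip(12,-7,23)=12, clip(12,-7,23)=12, clip(-15,-7,23)=-7 -> [-7, 3, 23, 0, 12, 12, -7]
Stage 3 (DIFF): s[0]=-7, 3--7=10, 23-3=20, 0-23=-23, 12-0=12, 12-12=0, -7-12=-19 -> [-7, 10, 20, -23, 12, 0, -19]
Stage 4 (CLIP 0 9): clip(-7,0,9)=0, clip(10,0,9)=9, clip(20,0,9)=9, clip(-23,0,9)=0, clip(12,0,9)=9, clip(0,0,9)=0, clip(-19,0,9)=0 -> [0, 9, 9, 0, 9, 0, 0]
Stage 5 (AMPLIFY -2): 0*-2=0, 9*-2=-18, 9*-2=-18, 0*-2=0, 9*-2=-18, 0*-2=0, 0*-2=0 -> [0, -18, -18, 0, -18, 0, 0]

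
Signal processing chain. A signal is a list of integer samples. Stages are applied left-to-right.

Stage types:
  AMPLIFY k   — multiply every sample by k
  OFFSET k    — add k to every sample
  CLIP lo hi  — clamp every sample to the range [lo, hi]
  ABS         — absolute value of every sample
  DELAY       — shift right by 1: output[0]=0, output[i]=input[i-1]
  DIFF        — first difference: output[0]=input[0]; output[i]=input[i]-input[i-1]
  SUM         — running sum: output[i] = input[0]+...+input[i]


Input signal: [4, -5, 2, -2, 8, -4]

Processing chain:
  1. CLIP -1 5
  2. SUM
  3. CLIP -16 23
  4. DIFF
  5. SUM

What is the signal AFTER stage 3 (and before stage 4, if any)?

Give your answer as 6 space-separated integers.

Input: [4, -5, 2, -2, 8, -4]
Stage 1 (CLIP -1 5): clip(4,-1,5)=4, clip(-5,-1,5)=-1, clip(2,-1,5)=2, clip(-2,-1,5)=-1, clip(8,-1,5)=5, clip(-4,-1,5)=-1 -> [4, -1, 2, -1, 5, -1]
Stage 2 (SUM): sum[0..0]=4, sum[0..1]=3, sum[0..2]=5, sum[0..3]=4, sum[0..4]=9, sum[0..5]=8 -> [4, 3, 5, 4, 9, 8]
Stage 3 (CLIP -16 23): clip(4,-16,23)=4, clip(3,-16,23)=3, clip(5,-16,23)=5, clip(4,-16,23)=4, clip(9,-16,23)=9, clip(8,-16,23)=8 -> [4, 3, 5, 4, 9, 8]

Answer: 4 3 5 4 9 8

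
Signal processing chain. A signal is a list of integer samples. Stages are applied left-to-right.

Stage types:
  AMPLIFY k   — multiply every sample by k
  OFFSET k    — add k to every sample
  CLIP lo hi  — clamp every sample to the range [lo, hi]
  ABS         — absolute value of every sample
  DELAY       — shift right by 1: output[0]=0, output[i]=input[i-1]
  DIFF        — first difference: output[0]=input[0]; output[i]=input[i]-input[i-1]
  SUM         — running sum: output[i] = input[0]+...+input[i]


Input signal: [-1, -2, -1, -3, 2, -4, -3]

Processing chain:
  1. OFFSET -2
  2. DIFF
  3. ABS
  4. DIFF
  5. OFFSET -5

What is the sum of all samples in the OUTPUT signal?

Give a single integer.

Input: [-1, -2, -1, -3, 2, -4, -3]
Stage 1 (OFFSET -2): -1+-2=-3, -2+-2=-4, -1+-2=-3, -3+-2=-5, 2+-2=0, -4+-2=-6, -3+-2=-5 -> [-3, -4, -3, -5, 0, -6, -5]
Stage 2 (DIFF): s[0]=-3, -4--3=-1, -3--4=1, -5--3=-2, 0--5=5, -6-0=-6, -5--6=1 -> [-3, -1, 1, -2, 5, -6, 1]
Stage 3 (ABS): |-3|=3, |-1|=1, |1|=1, |-2|=2, |5|=5, |-6|=6, |1|=1 -> [3, 1, 1, 2, 5, 6, 1]
Stage 4 (DIFF): s[0]=3, 1-3=-2, 1-1=0, 2-1=1, 5-2=3, 6-5=1, 1-6=-5 -> [3, -2, 0, 1, 3, 1, -5]
Stage 5 (OFFSET -5): 3+-5=-2, -2+-5=-7, 0+-5=-5, 1+-5=-4, 3+-5=-2, 1+-5=-4, -5+-5=-10 -> [-2, -7, -5, -4, -2, -4, -10]
Output sum: -34

Answer: -34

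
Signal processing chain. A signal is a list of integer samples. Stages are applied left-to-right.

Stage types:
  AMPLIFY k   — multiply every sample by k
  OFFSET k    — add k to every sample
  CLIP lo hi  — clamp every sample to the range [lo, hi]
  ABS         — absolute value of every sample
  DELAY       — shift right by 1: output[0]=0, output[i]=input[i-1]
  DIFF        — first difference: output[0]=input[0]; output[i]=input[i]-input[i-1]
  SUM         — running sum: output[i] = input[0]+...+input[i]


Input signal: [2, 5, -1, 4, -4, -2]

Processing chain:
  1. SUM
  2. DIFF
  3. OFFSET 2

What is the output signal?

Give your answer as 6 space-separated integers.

Answer: 4 7 1 6 -2 0

Derivation:
Input: [2, 5, -1, 4, -4, -2]
Stage 1 (SUM): sum[0..0]=2, sum[0..1]=7, sum[0..2]=6, sum[0..3]=10, sum[0..4]=6, sum[0..5]=4 -> [2, 7, 6, 10, 6, 4]
Stage 2 (DIFF): s[0]=2, 7-2=5, 6-7=-1, 10-6=4, 6-10=-4, 4-6=-2 -> [2, 5, -1, 4, -4, -2]
Stage 3 (OFFSET 2): 2+2=4, 5+2=7, -1+2=1, 4+2=6, -4+2=-2, -2+2=0 -> [4, 7, 1, 6, -2, 0]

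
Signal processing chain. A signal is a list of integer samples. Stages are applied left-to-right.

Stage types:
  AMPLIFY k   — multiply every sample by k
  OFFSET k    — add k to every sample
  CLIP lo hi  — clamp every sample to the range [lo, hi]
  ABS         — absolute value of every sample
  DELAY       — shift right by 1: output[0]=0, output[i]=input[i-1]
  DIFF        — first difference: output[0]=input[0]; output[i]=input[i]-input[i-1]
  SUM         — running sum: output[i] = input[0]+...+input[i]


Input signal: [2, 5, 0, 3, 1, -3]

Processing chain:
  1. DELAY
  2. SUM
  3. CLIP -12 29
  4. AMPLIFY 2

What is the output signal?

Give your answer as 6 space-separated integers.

Input: [2, 5, 0, 3, 1, -3]
Stage 1 (DELAY): [0, 2, 5, 0, 3, 1] = [0, 2, 5, 0, 3, 1] -> [0, 2, 5, 0, 3, 1]
Stage 2 (SUM): sum[0..0]=0, sum[0..1]=2, sum[0..2]=7, sum[0..3]=7, sum[0..4]=10, sum[0..5]=11 -> [0, 2, 7, 7, 10, 11]
Stage 3 (CLIP -12 29): clip(0,-12,29)=0, clip(2,-12,29)=2, clip(7,-12,29)=7, clip(7,-12,29)=7, clip(10,-12,29)=10, clip(11,-12,29)=11 -> [0, 2, 7, 7, 10, 11]
Stage 4 (AMPLIFY 2): 0*2=0, 2*2=4, 7*2=14, 7*2=14, 10*2=20, 11*2=22 -> [0, 4, 14, 14, 20, 22]

Answer: 0 4 14 14 20 22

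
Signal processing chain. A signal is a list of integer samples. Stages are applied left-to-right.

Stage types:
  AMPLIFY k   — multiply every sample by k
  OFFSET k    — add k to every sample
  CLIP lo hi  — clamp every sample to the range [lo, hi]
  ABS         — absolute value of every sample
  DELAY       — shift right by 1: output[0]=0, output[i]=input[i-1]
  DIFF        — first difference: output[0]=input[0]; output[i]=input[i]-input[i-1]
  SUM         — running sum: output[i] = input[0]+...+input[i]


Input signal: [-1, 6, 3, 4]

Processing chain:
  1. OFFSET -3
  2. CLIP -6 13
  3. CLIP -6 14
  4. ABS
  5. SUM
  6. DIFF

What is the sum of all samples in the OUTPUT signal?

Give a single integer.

Answer: 8

Derivation:
Input: [-1, 6, 3, 4]
Stage 1 (OFFSET -3): -1+-3=-4, 6+-3=3, 3+-3=0, 4+-3=1 -> [-4, 3, 0, 1]
Stage 2 (CLIP -6 13): clip(-4,-6,13)=-4, clip(3,-6,13)=3, clip(0,-6,13)=0, clip(1,-6,13)=1 -> [-4, 3, 0, 1]
Stage 3 (CLIP -6 14): clip(-4,-6,14)=-4, clip(3,-6,14)=3, clip(0,-6,14)=0, clip(1,-6,14)=1 -> [-4, 3, 0, 1]
Stage 4 (ABS): |-4|=4, |3|=3, |0|=0, |1|=1 -> [4, 3, 0, 1]
Stage 5 (SUM): sum[0..0]=4, sum[0..1]=7, sum[0..2]=7, sum[0..3]=8 -> [4, 7, 7, 8]
Stage 6 (DIFF): s[0]=4, 7-4=3, 7-7=0, 8-7=1 -> [4, 3, 0, 1]
Output sum: 8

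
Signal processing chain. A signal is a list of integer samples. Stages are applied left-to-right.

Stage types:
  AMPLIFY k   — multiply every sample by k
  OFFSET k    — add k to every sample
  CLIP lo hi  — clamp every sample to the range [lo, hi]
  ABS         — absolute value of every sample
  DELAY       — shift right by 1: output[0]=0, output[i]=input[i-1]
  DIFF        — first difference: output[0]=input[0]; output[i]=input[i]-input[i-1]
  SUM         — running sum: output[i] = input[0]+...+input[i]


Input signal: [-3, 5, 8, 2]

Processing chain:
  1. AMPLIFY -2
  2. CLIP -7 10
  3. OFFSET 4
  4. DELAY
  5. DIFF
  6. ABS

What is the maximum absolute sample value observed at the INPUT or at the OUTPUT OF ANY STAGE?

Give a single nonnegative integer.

Input: [-3, 5, 8, 2] (max |s|=8)
Stage 1 (AMPLIFY -2): -3*-2=6, 5*-2=-10, 8*-2=-16, 2*-2=-4 -> [6, -10, -16, -4] (max |s|=16)
Stage 2 (CLIP -7 10): clip(6,-7,10)=6, clip(-10,-7,10)=-7, clip(-16,-7,10)=-7, clip(-4,-7,10)=-4 -> [6, -7, -7, -4] (max |s|=7)
Stage 3 (OFFSET 4): 6+4=10, -7+4=-3, -7+4=-3, -4+4=0 -> [10, -3, -3, 0] (max |s|=10)
Stage 4 (DELAY): [0, 10, -3, -3] = [0, 10, -3, -3] -> [0, 10, -3, -3] (max |s|=10)
Stage 5 (DIFF): s[0]=0, 10-0=10, -3-10=-13, -3--3=0 -> [0, 10, -13, 0] (max |s|=13)
Stage 6 (ABS): |0|=0, |10|=10, |-13|=13, |0|=0 -> [0, 10, 13, 0] (max |s|=13)
Overall max amplitude: 16

Answer: 16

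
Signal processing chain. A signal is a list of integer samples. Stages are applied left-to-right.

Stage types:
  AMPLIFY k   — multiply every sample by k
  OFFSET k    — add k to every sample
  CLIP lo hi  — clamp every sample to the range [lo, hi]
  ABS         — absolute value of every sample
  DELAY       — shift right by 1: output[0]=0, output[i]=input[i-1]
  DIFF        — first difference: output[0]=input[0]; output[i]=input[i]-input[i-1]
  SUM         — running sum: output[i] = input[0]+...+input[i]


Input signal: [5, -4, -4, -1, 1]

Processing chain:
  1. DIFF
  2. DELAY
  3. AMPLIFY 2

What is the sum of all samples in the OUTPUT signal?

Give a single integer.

Answer: -2

Derivation:
Input: [5, -4, -4, -1, 1]
Stage 1 (DIFF): s[0]=5, -4-5=-9, -4--4=0, -1--4=3, 1--1=2 -> [5, -9, 0, 3, 2]
Stage 2 (DELAY): [0, 5, -9, 0, 3] = [0, 5, -9, 0, 3] -> [0, 5, -9, 0, 3]
Stage 3 (AMPLIFY 2): 0*2=0, 5*2=10, -9*2=-18, 0*2=0, 3*2=6 -> [0, 10, -18, 0, 6]
Output sum: -2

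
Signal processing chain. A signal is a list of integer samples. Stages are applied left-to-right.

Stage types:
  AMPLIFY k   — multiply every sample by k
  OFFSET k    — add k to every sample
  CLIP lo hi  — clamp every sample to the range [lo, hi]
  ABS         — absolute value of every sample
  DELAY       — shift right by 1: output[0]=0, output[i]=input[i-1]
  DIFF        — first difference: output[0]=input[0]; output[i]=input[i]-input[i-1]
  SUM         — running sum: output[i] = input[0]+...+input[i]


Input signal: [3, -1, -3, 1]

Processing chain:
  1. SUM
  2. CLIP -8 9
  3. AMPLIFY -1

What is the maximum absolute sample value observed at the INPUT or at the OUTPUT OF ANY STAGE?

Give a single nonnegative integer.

Input: [3, -1, -3, 1] (max |s|=3)
Stage 1 (SUM): sum[0..0]=3, sum[0..1]=2, sum[0..2]=-1, sum[0..3]=0 -> [3, 2, -1, 0] (max |s|=3)
Stage 2 (CLIP -8 9): clip(3,-8,9)=3, clip(2,-8,9)=2, clip(-1,-8,9)=-1, clip(0,-8,9)=0 -> [3, 2, -1, 0] (max |s|=3)
Stage 3 (AMPLIFY -1): 3*-1=-3, 2*-1=-2, -1*-1=1, 0*-1=0 -> [-3, -2, 1, 0] (max |s|=3)
Overall max amplitude: 3

Answer: 3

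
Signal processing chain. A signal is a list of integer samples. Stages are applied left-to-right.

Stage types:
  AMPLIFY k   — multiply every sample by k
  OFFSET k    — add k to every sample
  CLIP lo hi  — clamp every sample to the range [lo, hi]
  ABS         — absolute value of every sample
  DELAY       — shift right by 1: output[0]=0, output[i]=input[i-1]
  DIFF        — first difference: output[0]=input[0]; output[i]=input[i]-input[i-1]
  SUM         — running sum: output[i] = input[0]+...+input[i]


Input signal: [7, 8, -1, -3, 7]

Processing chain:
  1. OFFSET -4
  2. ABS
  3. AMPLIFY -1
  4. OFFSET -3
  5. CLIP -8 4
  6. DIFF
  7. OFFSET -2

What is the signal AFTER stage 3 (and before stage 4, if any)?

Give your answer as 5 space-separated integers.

Input: [7, 8, -1, -3, 7]
Stage 1 (OFFSET -4): 7+-4=3, 8+-4=4, -1+-4=-5, -3+-4=-7, 7+-4=3 -> [3, 4, -5, -7, 3]
Stage 2 (ABS): |3|=3, |4|=4, |-5|=5, |-7|=7, |3|=3 -> [3, 4, 5, 7, 3]
Stage 3 (AMPLIFY -1): 3*-1=-3, 4*-1=-4, 5*-1=-5, 7*-1=-7, 3*-1=-3 -> [-3, -4, -5, -7, -3]

Answer: -3 -4 -5 -7 -3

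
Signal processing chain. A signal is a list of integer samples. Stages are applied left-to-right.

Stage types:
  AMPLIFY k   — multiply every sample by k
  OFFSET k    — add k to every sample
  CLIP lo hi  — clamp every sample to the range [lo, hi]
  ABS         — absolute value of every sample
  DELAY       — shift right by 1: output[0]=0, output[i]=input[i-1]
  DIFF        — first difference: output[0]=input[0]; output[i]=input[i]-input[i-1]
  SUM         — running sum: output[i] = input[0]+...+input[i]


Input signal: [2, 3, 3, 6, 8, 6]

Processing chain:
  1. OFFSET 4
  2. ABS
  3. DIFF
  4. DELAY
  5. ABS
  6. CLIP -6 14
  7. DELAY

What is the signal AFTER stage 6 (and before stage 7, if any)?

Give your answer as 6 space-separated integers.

Answer: 0 6 1 0 3 2

Derivation:
Input: [2, 3, 3, 6, 8, 6]
Stage 1 (OFFSET 4): 2+4=6, 3+4=7, 3+4=7, 6+4=10, 8+4=12, 6+4=10 -> [6, 7, 7, 10, 12, 10]
Stage 2 (ABS): |6|=6, |7|=7, |7|=7, |10|=10, |12|=12, |10|=10 -> [6, 7, 7, 10, 12, 10]
Stage 3 (DIFF): s[0]=6, 7-6=1, 7-7=0, 10-7=3, 12-10=2, 10-12=-2 -> [6, 1, 0, 3, 2, -2]
Stage 4 (DELAY): [0, 6, 1, 0, 3, 2] = [0, 6, 1, 0, 3, 2] -> [0, 6, 1, 0, 3, 2]
Stage 5 (ABS): |0|=0, |6|=6, |1|=1, |0|=0, |3|=3, |2|=2 -> [0, 6, 1, 0, 3, 2]
Stage 6 (CLIP -6 14): clip(0,-6,14)=0, clip(6,-6,14)=6, clip(1,-6,14)=1, clip(0,-6,14)=0, clip(3,-6,14)=3, clip(2,-6,14)=2 -> [0, 6, 1, 0, 3, 2]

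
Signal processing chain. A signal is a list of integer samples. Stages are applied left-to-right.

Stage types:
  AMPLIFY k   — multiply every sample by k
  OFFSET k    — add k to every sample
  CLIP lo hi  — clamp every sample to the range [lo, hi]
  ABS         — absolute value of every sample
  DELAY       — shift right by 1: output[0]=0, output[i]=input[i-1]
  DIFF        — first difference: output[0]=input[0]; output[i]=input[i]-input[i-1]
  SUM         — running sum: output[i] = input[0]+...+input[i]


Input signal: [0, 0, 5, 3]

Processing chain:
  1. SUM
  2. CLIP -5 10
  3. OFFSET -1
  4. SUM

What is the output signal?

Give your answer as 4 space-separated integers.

Answer: -1 -2 2 9

Derivation:
Input: [0, 0, 5, 3]
Stage 1 (SUM): sum[0..0]=0, sum[0..1]=0, sum[0..2]=5, sum[0..3]=8 -> [0, 0, 5, 8]
Stage 2 (CLIP -5 10): clip(0,-5,10)=0, clip(0,-5,10)=0, clip(5,-5,10)=5, clip(8,-5,10)=8 -> [0, 0, 5, 8]
Stage 3 (OFFSET -1): 0+-1=-1, 0+-1=-1, 5+-1=4, 8+-1=7 -> [-1, -1, 4, 7]
Stage 4 (SUM): sum[0..0]=-1, sum[0..1]=-2, sum[0..2]=2, sum[0..3]=9 -> [-1, -2, 2, 9]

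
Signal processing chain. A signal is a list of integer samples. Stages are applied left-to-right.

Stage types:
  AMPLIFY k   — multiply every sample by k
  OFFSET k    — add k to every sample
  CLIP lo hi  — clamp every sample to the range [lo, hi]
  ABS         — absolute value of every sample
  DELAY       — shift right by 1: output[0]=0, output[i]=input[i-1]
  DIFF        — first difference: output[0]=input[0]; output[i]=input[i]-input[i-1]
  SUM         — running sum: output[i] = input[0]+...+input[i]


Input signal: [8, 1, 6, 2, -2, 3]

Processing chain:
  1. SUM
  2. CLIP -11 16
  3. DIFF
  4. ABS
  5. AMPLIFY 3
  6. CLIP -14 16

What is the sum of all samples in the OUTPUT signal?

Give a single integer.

Answer: 44

Derivation:
Input: [8, 1, 6, 2, -2, 3]
Stage 1 (SUM): sum[0..0]=8, sum[0..1]=9, sum[0..2]=15, sum[0..3]=17, sum[0..4]=15, sum[0..5]=18 -> [8, 9, 15, 17, 15, 18]
Stage 2 (CLIP -11 16): clip(8,-11,16)=8, clip(9,-11,16)=9, clip(15,-11,16)=15, clip(17,-11,16)=16, clip(15,-11,16)=15, clip(18,-11,16)=16 -> [8, 9, 15, 16, 15, 16]
Stage 3 (DIFF): s[0]=8, 9-8=1, 15-9=6, 16-15=1, 15-16=-1, 16-15=1 -> [8, 1, 6, 1, -1, 1]
Stage 4 (ABS): |8|=8, |1|=1, |6|=6, |1|=1, |-1|=1, |1|=1 -> [8, 1, 6, 1, 1, 1]
Stage 5 (AMPLIFY 3): 8*3=24, 1*3=3, 6*3=18, 1*3=3, 1*3=3, 1*3=3 -> [24, 3, 18, 3, 3, 3]
Stage 6 (CLIP -14 16): clip(24,-14,16)=16, clip(3,-14,16)=3, clip(18,-14,16)=16, clip(3,-14,16)=3, clip(3,-14,16)=3, clip(3,-14,16)=3 -> [16, 3, 16, 3, 3, 3]
Output sum: 44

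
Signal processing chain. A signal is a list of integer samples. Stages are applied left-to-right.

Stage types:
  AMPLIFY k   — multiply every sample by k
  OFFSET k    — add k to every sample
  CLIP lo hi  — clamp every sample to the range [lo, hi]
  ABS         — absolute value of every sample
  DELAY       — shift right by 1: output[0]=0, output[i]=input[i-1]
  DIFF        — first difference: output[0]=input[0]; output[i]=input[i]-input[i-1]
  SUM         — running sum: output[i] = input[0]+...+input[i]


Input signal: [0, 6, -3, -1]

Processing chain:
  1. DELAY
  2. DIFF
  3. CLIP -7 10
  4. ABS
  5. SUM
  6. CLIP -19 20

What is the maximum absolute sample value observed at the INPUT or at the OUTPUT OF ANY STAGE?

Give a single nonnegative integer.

Answer: 13

Derivation:
Input: [0, 6, -3, -1] (max |s|=6)
Stage 1 (DELAY): [0, 0, 6, -3] = [0, 0, 6, -3] -> [0, 0, 6, -3] (max |s|=6)
Stage 2 (DIFF): s[0]=0, 0-0=0, 6-0=6, -3-6=-9 -> [0, 0, 6, -9] (max |s|=9)
Stage 3 (CLIP -7 10): clip(0,-7,10)=0, clip(0,-7,10)=0, clip(6,-7,10)=6, clip(-9,-7,10)=-7 -> [0, 0, 6, -7] (max |s|=7)
Stage 4 (ABS): |0|=0, |0|=0, |6|=6, |-7|=7 -> [0, 0, 6, 7] (max |s|=7)
Stage 5 (SUM): sum[0..0]=0, sum[0..1]=0, sum[0..2]=6, sum[0..3]=13 -> [0, 0, 6, 13] (max |s|=13)
Stage 6 (CLIP -19 20): clip(0,-19,20)=0, clip(0,-19,20)=0, clip(6,-19,20)=6, clip(13,-19,20)=13 -> [0, 0, 6, 13] (max |s|=13)
Overall max amplitude: 13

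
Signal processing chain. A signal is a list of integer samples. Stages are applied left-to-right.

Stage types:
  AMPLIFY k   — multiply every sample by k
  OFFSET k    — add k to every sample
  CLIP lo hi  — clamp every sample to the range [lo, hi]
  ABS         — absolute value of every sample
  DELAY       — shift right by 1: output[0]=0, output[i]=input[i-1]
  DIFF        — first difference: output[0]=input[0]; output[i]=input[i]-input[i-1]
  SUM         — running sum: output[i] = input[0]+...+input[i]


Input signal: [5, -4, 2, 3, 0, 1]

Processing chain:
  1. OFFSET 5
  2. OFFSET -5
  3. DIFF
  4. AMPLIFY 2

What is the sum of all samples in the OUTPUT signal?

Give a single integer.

Answer: 2

Derivation:
Input: [5, -4, 2, 3, 0, 1]
Stage 1 (OFFSET 5): 5+5=10, -4+5=1, 2+5=7, 3+5=8, 0+5=5, 1+5=6 -> [10, 1, 7, 8, 5, 6]
Stage 2 (OFFSET -5): 10+-5=5, 1+-5=-4, 7+-5=2, 8+-5=3, 5+-5=0, 6+-5=1 -> [5, -4, 2, 3, 0, 1]
Stage 3 (DIFF): s[0]=5, -4-5=-9, 2--4=6, 3-2=1, 0-3=-3, 1-0=1 -> [5, -9, 6, 1, -3, 1]
Stage 4 (AMPLIFY 2): 5*2=10, -9*2=-18, 6*2=12, 1*2=2, -3*2=-6, 1*2=2 -> [10, -18, 12, 2, -6, 2]
Output sum: 2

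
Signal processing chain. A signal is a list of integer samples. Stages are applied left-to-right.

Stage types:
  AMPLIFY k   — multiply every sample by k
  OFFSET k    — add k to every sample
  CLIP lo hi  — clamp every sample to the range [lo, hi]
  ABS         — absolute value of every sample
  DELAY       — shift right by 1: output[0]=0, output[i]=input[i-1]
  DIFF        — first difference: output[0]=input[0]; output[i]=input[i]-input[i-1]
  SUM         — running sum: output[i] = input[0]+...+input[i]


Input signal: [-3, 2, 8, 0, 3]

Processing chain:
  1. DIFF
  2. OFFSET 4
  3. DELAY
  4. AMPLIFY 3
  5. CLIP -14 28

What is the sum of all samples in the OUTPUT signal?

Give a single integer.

Input: [-3, 2, 8, 0, 3]
Stage 1 (DIFF): s[0]=-3, 2--3=5, 8-2=6, 0-8=-8, 3-0=3 -> [-3, 5, 6, -8, 3]
Stage 2 (OFFSET 4): -3+4=1, 5+4=9, 6+4=10, -8+4=-4, 3+4=7 -> [1, 9, 10, -4, 7]
Stage 3 (DELAY): [0, 1, 9, 10, -4] = [0, 1, 9, 10, -4] -> [0, 1, 9, 10, -4]
Stage 4 (AMPLIFY 3): 0*3=0, 1*3=3, 9*3=27, 10*3=30, -4*3=-12 -> [0, 3, 27, 30, -12]
Stage 5 (CLIP -14 28): clip(0,-14,28)=0, clip(3,-14,28)=3, clip(27,-14,28)=27, clip(30,-14,28)=28, clip(-12,-14,28)=-12 -> [0, 3, 27, 28, -12]
Output sum: 46

Answer: 46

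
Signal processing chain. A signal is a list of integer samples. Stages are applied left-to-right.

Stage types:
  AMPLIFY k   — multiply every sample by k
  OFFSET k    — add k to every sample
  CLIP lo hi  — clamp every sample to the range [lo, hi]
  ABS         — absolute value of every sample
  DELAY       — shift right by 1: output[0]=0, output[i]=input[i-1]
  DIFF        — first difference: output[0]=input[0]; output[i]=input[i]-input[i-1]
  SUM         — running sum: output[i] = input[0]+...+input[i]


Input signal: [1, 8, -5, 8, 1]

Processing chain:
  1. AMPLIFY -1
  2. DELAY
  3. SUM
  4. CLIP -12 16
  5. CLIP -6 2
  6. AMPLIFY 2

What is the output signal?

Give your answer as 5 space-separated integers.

Input: [1, 8, -5, 8, 1]
Stage 1 (AMPLIFY -1): 1*-1=-1, 8*-1=-8, -5*-1=5, 8*-1=-8, 1*-1=-1 -> [-1, -8, 5, -8, -1]
Stage 2 (DELAY): [0, -1, -8, 5, -8] = [0, -1, -8, 5, -8] -> [0, -1, -8, 5, -8]
Stage 3 (SUM): sum[0..0]=0, sum[0..1]=-1, sum[0..2]=-9, sum[0..3]=-4, sum[0..4]=-12 -> [0, -1, -9, -4, -12]
Stage 4 (CLIP -12 16): clip(0,-12,16)=0, clip(-1,-12,16)=-1, clip(-9,-12,16)=-9, clip(-4,-12,16)=-4, clip(-12,-12,16)=-12 -> [0, -1, -9, -4, -12]
Stage 5 (CLIP -6 2): clip(0,-6,2)=0, clip(-1,-6,2)=-1, clip(-9,-6,2)=-6, clip(-4,-6,2)=-4, clip(-12,-6,2)=-6 -> [0, -1, -6, -4, -6]
Stage 6 (AMPLIFY 2): 0*2=0, -1*2=-2, -6*2=-12, -4*2=-8, -6*2=-12 -> [0, -2, -12, -8, -12]

Answer: 0 -2 -12 -8 -12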